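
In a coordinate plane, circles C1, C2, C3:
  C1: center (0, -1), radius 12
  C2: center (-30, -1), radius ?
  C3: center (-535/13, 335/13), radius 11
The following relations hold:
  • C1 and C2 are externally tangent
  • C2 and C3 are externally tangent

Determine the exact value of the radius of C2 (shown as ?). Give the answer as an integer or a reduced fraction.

1. [ext C1·C2]  r_C2² + 24r_C2 − 756 = 0  ⇒  r_C2 = 18 (r>0 drops 1)
2. [ext C2·C3]  r_C2² + 22r_C2 − 720 = 0  ⇒  r_C2 = 18 (r>0 drops 1)

18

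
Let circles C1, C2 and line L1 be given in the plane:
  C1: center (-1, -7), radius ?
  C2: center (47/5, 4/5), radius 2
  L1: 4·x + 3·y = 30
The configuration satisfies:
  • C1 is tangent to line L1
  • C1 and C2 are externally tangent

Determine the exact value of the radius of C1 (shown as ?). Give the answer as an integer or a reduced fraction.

1. [C1‖L1]  r_C1² − 121 = 0  ⇒  r_C1 = 11 (r>0 drops 1)
2. [ext C1·C2]  r_C1² + 4r_C1 − 165 = 0  ⇒  r_C1 = 11 (r>0 drops 1)

11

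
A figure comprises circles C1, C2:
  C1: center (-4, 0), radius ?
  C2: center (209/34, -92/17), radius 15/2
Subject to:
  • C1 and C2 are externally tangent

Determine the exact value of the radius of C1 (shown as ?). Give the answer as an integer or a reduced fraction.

4

1. [ext C1·C2]  r_C1² + 15r_C1 − 76 = 0  ⇒  r_C1 = 4 (r>0 drops 1)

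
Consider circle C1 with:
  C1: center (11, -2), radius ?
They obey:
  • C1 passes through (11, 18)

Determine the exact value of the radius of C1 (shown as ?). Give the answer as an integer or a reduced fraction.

20

1. [C1∋P]  r_C1² − 400 = 0  ⇒  r_C1 = 20 (r>0 drops 1)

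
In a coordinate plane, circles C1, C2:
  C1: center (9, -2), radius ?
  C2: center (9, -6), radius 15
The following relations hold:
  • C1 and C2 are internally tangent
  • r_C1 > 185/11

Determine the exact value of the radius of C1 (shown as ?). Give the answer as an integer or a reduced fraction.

19

1. [int C1,C2]  r_C1² − 30r_C1 + 209 = 0  ⇒  r_C1 = 11 or 19
2. given r_C1 > 185/11: keep 19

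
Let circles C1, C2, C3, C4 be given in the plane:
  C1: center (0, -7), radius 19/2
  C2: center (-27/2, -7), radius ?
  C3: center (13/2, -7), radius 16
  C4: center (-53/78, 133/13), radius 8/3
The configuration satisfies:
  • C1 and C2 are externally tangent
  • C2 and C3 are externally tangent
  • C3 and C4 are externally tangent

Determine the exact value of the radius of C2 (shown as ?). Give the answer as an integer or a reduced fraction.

1. [ext C1·C2]  r_C2² + 19r_C2 − 92 = 0  ⇒  r_C2 = 4 (r>0 drops 1)
2. [ext C2·C3]  r_C2² + 32r_C2 − 144 = 0  ⇒  r_C2 = 4 (r>0 drops 1)

4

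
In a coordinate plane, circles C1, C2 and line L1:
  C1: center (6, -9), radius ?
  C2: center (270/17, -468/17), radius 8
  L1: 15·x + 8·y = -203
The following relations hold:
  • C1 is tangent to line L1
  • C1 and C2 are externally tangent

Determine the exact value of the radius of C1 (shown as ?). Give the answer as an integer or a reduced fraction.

13

1. [C1‖L1]  r_C1² − 169 = 0  ⇒  r_C1 = 13 (r>0 drops 1)
2. [ext C1·C2]  r_C1² + 16r_C1 − 377 = 0  ⇒  r_C1 = 13 (r>0 drops 1)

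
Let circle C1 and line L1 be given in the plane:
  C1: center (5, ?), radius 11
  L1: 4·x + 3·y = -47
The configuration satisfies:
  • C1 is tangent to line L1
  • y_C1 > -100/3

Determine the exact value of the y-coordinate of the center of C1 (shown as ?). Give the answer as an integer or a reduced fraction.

1. [C1‖L1]  y_C1² + (134/3)y_C1 + 488/3 = 0  ⇒  y_C1 = -122/3 or -4
2. given y_C1 > -100/3: keep -4

-4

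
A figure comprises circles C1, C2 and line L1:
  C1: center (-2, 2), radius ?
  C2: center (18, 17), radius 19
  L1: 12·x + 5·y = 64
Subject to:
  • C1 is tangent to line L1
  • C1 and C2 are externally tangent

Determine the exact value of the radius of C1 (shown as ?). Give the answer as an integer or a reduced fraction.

6

1. [C1‖L1]  r_C1² − 36 = 0  ⇒  r_C1 = 6 (r>0 drops 1)
2. [ext C1·C2]  r_C1² + 38r_C1 − 264 = 0  ⇒  r_C1 = 6 (r>0 drops 1)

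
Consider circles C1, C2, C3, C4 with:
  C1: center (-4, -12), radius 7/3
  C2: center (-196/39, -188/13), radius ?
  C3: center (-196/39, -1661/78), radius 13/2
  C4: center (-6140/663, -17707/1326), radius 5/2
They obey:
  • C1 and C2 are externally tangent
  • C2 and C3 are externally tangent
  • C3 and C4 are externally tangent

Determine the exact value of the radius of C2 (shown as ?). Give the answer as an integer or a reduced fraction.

1/3

1. [ext C1·C2]  r_C2² + (14/3)r_C2 − 5/3 = 0  ⇒  r_C2 = 1/3 (r>0 drops 1)
2. [ext C2·C3]  r_C2² + 13r_C2 − 40/9 = 0  ⇒  r_C2 = 1/3 (r>0 drops 1)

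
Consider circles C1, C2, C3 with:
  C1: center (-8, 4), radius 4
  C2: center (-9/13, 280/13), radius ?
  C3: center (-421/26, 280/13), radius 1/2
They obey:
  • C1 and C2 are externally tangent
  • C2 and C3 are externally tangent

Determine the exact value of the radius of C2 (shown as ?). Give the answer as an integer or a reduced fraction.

1. [ext C1·C2]  r_C2² + 8r_C2 − 345 = 0  ⇒  r_C2 = 15 (r>0 drops 1)
2. [ext C2·C3]  r_C2² + 1r_C2 − 240 = 0  ⇒  r_C2 = 15 (r>0 drops 1)

15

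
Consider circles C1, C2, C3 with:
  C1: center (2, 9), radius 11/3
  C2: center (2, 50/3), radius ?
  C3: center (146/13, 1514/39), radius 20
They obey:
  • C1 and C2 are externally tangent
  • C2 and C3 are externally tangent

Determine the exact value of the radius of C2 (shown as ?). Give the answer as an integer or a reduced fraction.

4

1. [ext C1·C2]  r_C2² + (22/3)r_C2 − 136/3 = 0  ⇒  r_C2 = 4 (r>0 drops 1)
2. [ext C2·C3]  r_C2² + 40r_C2 − 176 = 0  ⇒  r_C2 = 4 (r>0 drops 1)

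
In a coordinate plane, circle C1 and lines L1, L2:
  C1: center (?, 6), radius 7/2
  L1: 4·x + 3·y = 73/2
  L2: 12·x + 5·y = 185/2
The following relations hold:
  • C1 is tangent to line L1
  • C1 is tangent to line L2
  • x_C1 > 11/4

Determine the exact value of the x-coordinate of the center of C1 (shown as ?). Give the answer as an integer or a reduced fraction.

1. [C1‖L1]  x_C1² − (37/4)x_C1 + 9/4 = 0  ⇒  x_C1 = 1/4 or 9
2. [C1‖L2]  x_C1² − (125/12)x_C1 + 51/4 = 0  ⇒  x_C1 = 17/12 or 9

9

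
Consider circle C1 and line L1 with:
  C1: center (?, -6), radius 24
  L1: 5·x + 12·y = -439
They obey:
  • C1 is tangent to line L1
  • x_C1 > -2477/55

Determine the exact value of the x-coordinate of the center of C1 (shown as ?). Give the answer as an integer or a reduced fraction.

1. [C1‖L1]  x_C1² + (734/5)x_C1 + 7469/5 = 0  ⇒  x_C1 = -679/5 or -11
2. given x_C1 > -2477/55: keep -11

-11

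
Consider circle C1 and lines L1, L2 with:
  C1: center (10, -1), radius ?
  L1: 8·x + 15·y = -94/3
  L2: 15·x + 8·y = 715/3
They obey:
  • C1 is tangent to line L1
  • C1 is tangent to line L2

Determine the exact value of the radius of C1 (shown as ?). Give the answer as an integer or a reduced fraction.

1. [C1‖L1]  r_C1² − 289/9 = 0  ⇒  r_C1 = 17/3 (r>0 drops 1)
2. [C1‖L2]  r_C1² − 289/9 = 0  ⇒  r_C1 = 17/3 (r>0 drops 1)

17/3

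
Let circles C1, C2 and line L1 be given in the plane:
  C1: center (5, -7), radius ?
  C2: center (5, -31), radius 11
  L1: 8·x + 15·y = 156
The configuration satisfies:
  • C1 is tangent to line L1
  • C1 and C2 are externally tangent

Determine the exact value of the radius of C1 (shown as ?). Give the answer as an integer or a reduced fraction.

13

1. [C1‖L1]  r_C1² − 169 = 0  ⇒  r_C1 = 13 (r>0 drops 1)
2. [ext C1·C2]  r_C1² + 22r_C1 − 455 = 0  ⇒  r_C1 = 13 (r>0 drops 1)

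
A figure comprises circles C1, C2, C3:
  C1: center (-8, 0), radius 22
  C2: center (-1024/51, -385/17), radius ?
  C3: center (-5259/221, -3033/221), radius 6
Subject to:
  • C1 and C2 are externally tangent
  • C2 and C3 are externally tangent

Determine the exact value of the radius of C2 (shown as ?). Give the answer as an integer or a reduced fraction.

1. [ext C1·C2]  r_C2² + 44r_C2 − 1573/9 = 0  ⇒  r_C2 = 11/3 (r>0 drops 1)
2. [ext C2·C3]  r_C2² + 12r_C2 − 517/9 = 0  ⇒  r_C2 = 11/3 (r>0 drops 1)

11/3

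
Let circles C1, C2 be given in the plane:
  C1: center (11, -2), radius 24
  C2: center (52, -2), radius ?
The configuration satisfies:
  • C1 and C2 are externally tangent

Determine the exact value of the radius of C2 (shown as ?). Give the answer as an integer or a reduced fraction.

17

1. [ext C1·C2]  r_C2² + 48r_C2 − 1105 = 0  ⇒  r_C2 = 17 (r>0 drops 1)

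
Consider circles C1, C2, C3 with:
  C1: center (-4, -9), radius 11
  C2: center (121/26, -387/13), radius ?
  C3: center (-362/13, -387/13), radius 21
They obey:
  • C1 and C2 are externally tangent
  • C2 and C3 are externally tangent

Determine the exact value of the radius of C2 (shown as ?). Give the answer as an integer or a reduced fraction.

23/2

1. [ext C1·C2]  r_C2² + 22r_C2 − 1541/4 = 0  ⇒  r_C2 = 23/2 (r>0 drops 1)
2. [ext C2·C3]  r_C2² + 42r_C2 − 2461/4 = 0  ⇒  r_C2 = 23/2 (r>0 drops 1)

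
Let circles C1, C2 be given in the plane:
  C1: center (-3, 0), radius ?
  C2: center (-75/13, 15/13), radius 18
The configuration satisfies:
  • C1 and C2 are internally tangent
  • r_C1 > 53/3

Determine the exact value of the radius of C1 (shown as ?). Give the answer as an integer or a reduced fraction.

21

1. [int C1,C2]  r_C1² − 36r_C1 + 315 = 0  ⇒  r_C1 = 15 or 21
2. given r_C1 > 53/3: keep 21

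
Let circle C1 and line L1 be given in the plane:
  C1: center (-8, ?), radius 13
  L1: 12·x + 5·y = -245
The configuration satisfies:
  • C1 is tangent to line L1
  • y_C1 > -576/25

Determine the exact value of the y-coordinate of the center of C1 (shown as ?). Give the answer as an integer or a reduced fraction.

1. [C1‖L1]  y_C1² + (298/5)y_C1 − 1272/5 = 0  ⇒  y_C1 = -318/5 or 4
2. given y_C1 > -576/25: keep 4

4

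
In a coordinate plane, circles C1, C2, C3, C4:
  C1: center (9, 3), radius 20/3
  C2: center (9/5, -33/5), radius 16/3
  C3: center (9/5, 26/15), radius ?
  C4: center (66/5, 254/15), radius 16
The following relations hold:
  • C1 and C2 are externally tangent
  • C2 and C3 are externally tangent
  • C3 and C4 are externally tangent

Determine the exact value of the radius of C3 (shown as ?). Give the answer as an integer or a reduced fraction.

1. [ext C2·C3]  r_C3² + (32/3)r_C3 − 41 = 0  ⇒  r_C3 = 3 (r>0 drops 1)
2. [ext C3·C4]  r_C3² + 32r_C3 − 105 = 0  ⇒  r_C3 = 3 (r>0 drops 1)

3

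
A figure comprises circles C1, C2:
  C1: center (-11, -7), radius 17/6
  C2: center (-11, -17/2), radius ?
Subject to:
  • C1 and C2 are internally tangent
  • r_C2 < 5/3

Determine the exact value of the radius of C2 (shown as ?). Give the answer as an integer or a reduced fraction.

1. [int C1,C2]  r_C2² − (17/3)r_C2 + 52/9 = 0  ⇒  r_C2 = 4/3 or 13/3
2. given r_C2 < 5/3: keep 4/3

4/3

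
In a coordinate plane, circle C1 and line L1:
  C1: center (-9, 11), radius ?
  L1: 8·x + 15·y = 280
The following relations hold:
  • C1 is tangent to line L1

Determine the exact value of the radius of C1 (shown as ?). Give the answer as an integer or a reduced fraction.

1. [C1‖L1]  r_C1² − 121 = 0  ⇒  r_C1 = 11 (r>0 drops 1)

11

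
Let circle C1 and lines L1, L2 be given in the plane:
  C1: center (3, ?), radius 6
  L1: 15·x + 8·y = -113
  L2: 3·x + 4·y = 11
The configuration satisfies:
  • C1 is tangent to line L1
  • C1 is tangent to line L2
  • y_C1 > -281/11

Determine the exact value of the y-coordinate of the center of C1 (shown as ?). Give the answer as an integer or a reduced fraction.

-7

1. [C1‖L1]  y_C1² + (79/2)y_C1 + 455/2 = 0  ⇒  y_C1 = -65/2 or -7
2. [C1‖L2]  y_C1² − 1y_C1 − 56 = 0  ⇒  y_C1 = -7 or 8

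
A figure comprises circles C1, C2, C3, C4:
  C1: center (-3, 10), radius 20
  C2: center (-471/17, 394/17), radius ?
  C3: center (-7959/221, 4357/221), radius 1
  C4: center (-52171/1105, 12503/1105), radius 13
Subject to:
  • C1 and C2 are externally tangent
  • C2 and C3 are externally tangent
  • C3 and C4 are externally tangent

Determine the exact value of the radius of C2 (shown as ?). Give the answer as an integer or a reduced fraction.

8

1. [ext C1·C2]  r_C2² + 40r_C2 − 384 = 0  ⇒  r_C2 = 8 (r>0 drops 1)
2. [ext C2·C3]  r_C2² + 2r_C2 − 80 = 0  ⇒  r_C2 = 8 (r>0 drops 1)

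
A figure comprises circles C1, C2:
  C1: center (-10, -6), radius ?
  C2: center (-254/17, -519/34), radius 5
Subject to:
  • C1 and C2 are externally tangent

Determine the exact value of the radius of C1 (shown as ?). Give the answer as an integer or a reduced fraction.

11/2

1. [ext C1·C2]  r_C1² + 10r_C1 − 341/4 = 0  ⇒  r_C1 = 11/2 (r>0 drops 1)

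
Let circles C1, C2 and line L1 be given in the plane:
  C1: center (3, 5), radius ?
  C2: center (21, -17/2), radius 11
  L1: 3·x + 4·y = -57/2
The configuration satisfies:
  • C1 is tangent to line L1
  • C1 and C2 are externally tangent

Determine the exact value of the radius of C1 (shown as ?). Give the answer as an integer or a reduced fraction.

23/2

1. [C1‖L1]  r_C1² − 529/4 = 0  ⇒  r_C1 = 23/2 (r>0 drops 1)
2. [ext C1·C2]  r_C1² + 22r_C1 − 1541/4 = 0  ⇒  r_C1 = 23/2 (r>0 drops 1)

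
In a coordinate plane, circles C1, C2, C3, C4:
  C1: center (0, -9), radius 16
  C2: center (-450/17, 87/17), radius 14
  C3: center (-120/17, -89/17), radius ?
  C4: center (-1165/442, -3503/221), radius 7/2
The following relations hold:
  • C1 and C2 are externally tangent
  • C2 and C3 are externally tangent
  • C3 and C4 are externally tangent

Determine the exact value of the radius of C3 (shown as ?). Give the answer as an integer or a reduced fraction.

1. [ext C2·C3]  r_C3² + 28r_C3 − 288 = 0  ⇒  r_C3 = 8 (r>0 drops 1)
2. [ext C3·C4]  r_C3² + 7r_C3 − 120 = 0  ⇒  r_C3 = 8 (r>0 drops 1)

8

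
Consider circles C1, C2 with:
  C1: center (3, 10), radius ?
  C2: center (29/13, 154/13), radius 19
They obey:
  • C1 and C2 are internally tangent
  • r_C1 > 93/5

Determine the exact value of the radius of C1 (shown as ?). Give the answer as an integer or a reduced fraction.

1. [int C1,C2]  r_C1² − 38r_C1 + 357 = 0  ⇒  r_C1 = 17 or 21
2. given r_C1 > 93/5: keep 21

21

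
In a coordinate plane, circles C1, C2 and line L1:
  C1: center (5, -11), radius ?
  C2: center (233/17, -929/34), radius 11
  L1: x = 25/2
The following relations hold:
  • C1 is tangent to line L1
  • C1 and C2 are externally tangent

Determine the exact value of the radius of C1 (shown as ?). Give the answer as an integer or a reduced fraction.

15/2

1. [C1‖L1]  r_C1² − 225/4 = 0  ⇒  r_C1 = 15/2 (r>0 drops 1)
2. [ext C1·C2]  r_C1² + 22r_C1 − 885/4 = 0  ⇒  r_C1 = 15/2 (r>0 drops 1)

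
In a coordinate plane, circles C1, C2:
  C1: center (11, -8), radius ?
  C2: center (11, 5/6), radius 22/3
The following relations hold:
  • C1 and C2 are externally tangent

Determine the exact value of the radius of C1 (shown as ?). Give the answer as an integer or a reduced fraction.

3/2

1. [ext C1·C2]  r_C1² + (44/3)r_C1 − 97/4 = 0  ⇒  r_C1 = 3/2 (r>0 drops 1)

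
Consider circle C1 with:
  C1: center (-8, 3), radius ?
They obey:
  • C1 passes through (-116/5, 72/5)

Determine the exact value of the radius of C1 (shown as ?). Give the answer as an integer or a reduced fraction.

1. [C1∋P]  r_C1² − 361 = 0  ⇒  r_C1 = 19 (r>0 drops 1)

19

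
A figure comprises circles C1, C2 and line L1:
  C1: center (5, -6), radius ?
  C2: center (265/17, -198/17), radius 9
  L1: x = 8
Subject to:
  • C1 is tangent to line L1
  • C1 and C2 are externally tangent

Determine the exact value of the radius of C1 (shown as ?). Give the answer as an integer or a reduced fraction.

3

1. [C1‖L1]  r_C1² − 9 = 0  ⇒  r_C1 = 3 (r>0 drops 1)
2. [ext C1·C2]  r_C1² + 18r_C1 − 63 = 0  ⇒  r_C1 = 3 (r>0 drops 1)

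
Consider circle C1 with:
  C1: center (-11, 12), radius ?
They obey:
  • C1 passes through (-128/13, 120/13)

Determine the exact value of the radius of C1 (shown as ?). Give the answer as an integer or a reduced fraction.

3

1. [C1∋P]  r_C1² − 9 = 0  ⇒  r_C1 = 3 (r>0 drops 1)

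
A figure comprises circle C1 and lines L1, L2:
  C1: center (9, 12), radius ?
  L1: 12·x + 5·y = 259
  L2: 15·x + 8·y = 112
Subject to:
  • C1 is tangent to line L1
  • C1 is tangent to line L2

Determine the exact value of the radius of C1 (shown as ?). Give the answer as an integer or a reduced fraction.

7

1. [C1‖L1]  r_C1² − 49 = 0  ⇒  r_C1 = 7 (r>0 drops 1)
2. [C1‖L2]  r_C1² − 49 = 0  ⇒  r_C1 = 7 (r>0 drops 1)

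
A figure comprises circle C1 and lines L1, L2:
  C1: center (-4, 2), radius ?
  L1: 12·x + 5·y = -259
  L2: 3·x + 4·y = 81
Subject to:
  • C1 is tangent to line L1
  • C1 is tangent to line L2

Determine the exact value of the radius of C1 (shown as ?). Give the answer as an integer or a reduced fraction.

1. [C1‖L1]  r_C1² − 289 = 0  ⇒  r_C1 = 17 (r>0 drops 1)
2. [C1‖L2]  r_C1² − 289 = 0  ⇒  r_C1 = 17 (r>0 drops 1)

17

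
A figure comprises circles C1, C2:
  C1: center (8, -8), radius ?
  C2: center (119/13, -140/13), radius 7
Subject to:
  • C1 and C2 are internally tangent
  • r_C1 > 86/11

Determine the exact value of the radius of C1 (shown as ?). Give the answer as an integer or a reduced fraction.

1. [int C1,C2]  r_C1² − 14r_C1 + 40 = 0  ⇒  r_C1 = 4 or 10
2. given r_C1 > 86/11: keep 10

10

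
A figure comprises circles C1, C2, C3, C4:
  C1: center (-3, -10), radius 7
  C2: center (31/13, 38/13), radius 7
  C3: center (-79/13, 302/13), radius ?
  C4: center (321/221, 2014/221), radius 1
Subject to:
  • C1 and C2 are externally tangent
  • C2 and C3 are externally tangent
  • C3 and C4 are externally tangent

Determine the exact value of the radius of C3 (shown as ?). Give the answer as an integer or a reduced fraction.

1. [ext C2·C3]  r_C3² + 14r_C3 − 435 = 0  ⇒  r_C3 = 15 (r>0 drops 1)
2. [ext C3·C4]  r_C3² + 2r_C3 − 255 = 0  ⇒  r_C3 = 15 (r>0 drops 1)

15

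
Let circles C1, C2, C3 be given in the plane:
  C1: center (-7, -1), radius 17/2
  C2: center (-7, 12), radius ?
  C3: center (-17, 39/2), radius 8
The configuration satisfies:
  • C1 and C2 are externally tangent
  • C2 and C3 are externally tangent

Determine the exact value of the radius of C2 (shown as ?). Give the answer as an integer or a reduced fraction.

1. [ext C1·C2]  r_C2² + 17r_C2 − 387/4 = 0  ⇒  r_C2 = 9/2 (r>0 drops 1)
2. [ext C2·C3]  r_C2² + 16r_C2 − 369/4 = 0  ⇒  r_C2 = 9/2 (r>0 drops 1)

9/2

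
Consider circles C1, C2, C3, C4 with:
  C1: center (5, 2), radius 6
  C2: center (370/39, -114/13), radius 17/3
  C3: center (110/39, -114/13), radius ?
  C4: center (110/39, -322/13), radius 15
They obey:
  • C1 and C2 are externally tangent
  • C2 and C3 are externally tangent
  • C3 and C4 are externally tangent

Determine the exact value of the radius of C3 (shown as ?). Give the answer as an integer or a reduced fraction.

1. [ext C2·C3]  r_C3² + (34/3)r_C3 − 37/3 = 0  ⇒  r_C3 = 1 (r>0 drops 1)
2. [ext C3·C4]  r_C3² + 30r_C3 − 31 = 0  ⇒  r_C3 = 1 (r>0 drops 1)

1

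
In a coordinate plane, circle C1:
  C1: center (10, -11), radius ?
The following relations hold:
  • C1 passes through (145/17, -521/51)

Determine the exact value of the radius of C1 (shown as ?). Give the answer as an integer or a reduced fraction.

5/3

1. [C1∋P]  r_C1² − 25/9 = 0  ⇒  r_C1 = 5/3 (r>0 drops 1)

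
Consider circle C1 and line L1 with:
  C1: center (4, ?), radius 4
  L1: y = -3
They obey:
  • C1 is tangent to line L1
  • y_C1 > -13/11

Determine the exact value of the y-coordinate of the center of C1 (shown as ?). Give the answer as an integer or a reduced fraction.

1. [C1‖L1]  y_C1² + 6y_C1 − 7 = 0  ⇒  y_C1 = -7 or 1
2. given y_C1 > -13/11: keep 1

1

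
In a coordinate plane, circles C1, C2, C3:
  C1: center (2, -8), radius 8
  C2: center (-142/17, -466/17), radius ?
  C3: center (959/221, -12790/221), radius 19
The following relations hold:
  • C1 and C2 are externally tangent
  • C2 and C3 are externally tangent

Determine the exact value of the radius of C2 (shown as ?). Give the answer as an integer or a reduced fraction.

14

1. [ext C1·C2]  r_C2² + 16r_C2 − 420 = 0  ⇒  r_C2 = 14 (r>0 drops 1)
2. [ext C2·C3]  r_C2² + 38r_C2 − 728 = 0  ⇒  r_C2 = 14 (r>0 drops 1)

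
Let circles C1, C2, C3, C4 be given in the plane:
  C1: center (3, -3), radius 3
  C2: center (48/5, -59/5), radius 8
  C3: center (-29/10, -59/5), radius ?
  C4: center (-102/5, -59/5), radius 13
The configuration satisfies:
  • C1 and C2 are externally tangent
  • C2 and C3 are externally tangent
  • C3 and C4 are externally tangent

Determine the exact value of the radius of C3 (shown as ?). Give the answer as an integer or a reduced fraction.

9/2

1. [ext C2·C3]  r_C3² + 16r_C3 − 369/4 = 0  ⇒  r_C3 = 9/2 (r>0 drops 1)
2. [ext C3·C4]  r_C3² + 26r_C3 − 549/4 = 0  ⇒  r_C3 = 9/2 (r>0 drops 1)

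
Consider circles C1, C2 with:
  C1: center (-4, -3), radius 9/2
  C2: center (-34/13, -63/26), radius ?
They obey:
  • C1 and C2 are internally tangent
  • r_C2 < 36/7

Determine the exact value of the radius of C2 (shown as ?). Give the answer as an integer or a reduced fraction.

1. [int C1,C2]  r_C2² − 9r_C2 + 18 = 0  ⇒  r_C2 = 3 or 6
2. given r_C2 < 36/7: keep 3

3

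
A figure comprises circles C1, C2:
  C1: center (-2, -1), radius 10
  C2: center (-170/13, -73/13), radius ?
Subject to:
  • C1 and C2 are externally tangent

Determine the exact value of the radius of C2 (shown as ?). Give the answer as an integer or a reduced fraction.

1. [ext C1·C2]  r_C2² + 20r_C2 − 44 = 0  ⇒  r_C2 = 2 (r>0 drops 1)

2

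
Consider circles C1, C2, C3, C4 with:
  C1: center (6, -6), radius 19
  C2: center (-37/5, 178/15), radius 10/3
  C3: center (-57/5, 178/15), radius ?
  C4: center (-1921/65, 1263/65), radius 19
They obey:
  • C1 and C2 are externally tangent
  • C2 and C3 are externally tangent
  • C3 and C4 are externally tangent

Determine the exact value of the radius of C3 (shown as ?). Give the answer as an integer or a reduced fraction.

1. [ext C2·C3]  r_C3² + (20/3)r_C3 − 44/9 = 0  ⇒  r_C3 = 2/3 (r>0 drops 1)
2. [ext C3·C4]  r_C3² + 38r_C3 − 232/9 = 0  ⇒  r_C3 = 2/3 (r>0 drops 1)

2/3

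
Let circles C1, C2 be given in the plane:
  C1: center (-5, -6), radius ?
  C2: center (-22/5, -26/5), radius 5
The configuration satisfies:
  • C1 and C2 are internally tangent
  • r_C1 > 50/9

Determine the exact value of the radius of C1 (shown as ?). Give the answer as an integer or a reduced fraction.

1. [int C1,C2]  r_C1² − 10r_C1 + 24 = 0  ⇒  r_C1 = 4 or 6
2. given r_C1 > 50/9: keep 6

6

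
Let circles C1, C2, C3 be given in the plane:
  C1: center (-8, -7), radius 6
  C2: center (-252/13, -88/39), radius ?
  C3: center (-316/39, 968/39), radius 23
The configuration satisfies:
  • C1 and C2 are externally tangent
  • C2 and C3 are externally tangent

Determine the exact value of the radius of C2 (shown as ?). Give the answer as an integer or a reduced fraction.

19/3

1. [ext C1·C2]  r_C2² + 12r_C2 − 1045/9 = 0  ⇒  r_C2 = 19/3 (r>0 drops 1)
2. [ext C2·C3]  r_C2² + 46r_C2 − 2983/9 = 0  ⇒  r_C2 = 19/3 (r>0 drops 1)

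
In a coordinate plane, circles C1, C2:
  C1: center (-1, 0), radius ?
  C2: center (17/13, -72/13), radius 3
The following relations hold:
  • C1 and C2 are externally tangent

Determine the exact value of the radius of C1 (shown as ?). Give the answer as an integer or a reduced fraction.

1. [ext C1·C2]  r_C1² + 6r_C1 − 27 = 0  ⇒  r_C1 = 3 (r>0 drops 1)

3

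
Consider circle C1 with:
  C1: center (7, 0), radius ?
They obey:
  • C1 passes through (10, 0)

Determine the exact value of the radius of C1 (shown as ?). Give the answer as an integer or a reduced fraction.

1. [C1∋P]  r_C1² − 9 = 0  ⇒  r_C1 = 3 (r>0 drops 1)

3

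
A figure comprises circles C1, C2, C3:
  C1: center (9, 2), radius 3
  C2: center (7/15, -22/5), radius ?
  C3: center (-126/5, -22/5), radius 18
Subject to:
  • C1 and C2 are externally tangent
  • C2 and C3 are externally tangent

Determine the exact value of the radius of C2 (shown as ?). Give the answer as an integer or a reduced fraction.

1. [ext C1·C2]  r_C2² + 6r_C2 − 943/9 = 0  ⇒  r_C2 = 23/3 (r>0 drops 1)
2. [ext C2·C3]  r_C2² + 36r_C2 − 3013/9 = 0  ⇒  r_C2 = 23/3 (r>0 drops 1)

23/3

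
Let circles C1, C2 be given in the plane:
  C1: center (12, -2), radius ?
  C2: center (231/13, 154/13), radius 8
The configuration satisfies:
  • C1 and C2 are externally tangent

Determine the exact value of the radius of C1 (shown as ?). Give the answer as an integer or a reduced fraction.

7

1. [ext C1·C2]  r_C1² + 16r_C1 − 161 = 0  ⇒  r_C1 = 7 (r>0 drops 1)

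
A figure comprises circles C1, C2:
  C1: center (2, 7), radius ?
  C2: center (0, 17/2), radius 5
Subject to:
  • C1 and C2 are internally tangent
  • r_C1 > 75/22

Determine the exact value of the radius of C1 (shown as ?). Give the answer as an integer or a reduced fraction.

1. [int C1,C2]  r_C1² − 10r_C1 + 75/4 = 0  ⇒  r_C1 = 5/2 or 15/2
2. given r_C1 > 75/22: keep 15/2

15/2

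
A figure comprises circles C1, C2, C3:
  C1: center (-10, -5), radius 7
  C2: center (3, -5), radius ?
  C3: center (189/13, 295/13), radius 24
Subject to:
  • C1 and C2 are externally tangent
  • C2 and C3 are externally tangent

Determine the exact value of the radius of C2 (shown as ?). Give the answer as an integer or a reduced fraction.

1. [ext C1·C2]  r_C2² + 14r_C2 − 120 = 0  ⇒  r_C2 = 6 (r>0 drops 1)
2. [ext C2·C3]  r_C2² + 48r_C2 − 324 = 0  ⇒  r_C2 = 6 (r>0 drops 1)

6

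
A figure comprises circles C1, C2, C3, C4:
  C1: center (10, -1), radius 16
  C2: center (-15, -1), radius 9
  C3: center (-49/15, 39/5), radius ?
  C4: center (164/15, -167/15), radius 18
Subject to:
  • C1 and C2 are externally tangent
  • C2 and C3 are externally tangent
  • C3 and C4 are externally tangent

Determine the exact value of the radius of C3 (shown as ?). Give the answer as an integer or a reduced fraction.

17/3

1. [ext C2·C3]  r_C3² + 18r_C3 − 1207/9 = 0  ⇒  r_C3 = 17/3 (r>0 drops 1)
2. [ext C3·C4]  r_C3² + 36r_C3 − 2125/9 = 0  ⇒  r_C3 = 17/3 (r>0 drops 1)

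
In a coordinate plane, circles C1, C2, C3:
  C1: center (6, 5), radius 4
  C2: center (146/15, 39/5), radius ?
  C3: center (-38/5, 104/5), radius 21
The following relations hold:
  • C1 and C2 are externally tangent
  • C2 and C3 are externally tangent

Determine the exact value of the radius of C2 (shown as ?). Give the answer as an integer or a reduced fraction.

2/3

1. [ext C1·C2]  r_C2² + 8r_C2 − 52/9 = 0  ⇒  r_C2 = 2/3 (r>0 drops 1)
2. [ext C2·C3]  r_C2² + 42r_C2 − 256/9 = 0  ⇒  r_C2 = 2/3 (r>0 drops 1)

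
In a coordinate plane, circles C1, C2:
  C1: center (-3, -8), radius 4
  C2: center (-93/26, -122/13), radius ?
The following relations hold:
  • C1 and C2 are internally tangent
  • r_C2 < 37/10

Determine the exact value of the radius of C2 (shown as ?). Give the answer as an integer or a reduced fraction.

5/2

1. [int C1,C2]  r_C2² − 8r_C2 + 55/4 = 0  ⇒  r_C2 = 5/2 or 11/2
2. given r_C2 < 37/10: keep 5/2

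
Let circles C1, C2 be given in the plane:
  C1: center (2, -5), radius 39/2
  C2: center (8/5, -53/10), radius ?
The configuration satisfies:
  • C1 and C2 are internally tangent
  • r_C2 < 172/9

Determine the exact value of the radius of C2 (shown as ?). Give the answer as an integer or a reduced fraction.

19

1. [int C1,C2]  r_C2² − 39r_C2 + 380 = 0  ⇒  r_C2 = 19 or 20
2. given r_C2 < 172/9: keep 19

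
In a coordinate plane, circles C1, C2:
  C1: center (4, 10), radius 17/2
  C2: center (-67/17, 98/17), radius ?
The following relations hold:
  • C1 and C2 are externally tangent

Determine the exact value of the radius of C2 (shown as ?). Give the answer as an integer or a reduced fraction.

1/2

1. [ext C1·C2]  r_C2² + 17r_C2 − 35/4 = 0  ⇒  r_C2 = 1/2 (r>0 drops 1)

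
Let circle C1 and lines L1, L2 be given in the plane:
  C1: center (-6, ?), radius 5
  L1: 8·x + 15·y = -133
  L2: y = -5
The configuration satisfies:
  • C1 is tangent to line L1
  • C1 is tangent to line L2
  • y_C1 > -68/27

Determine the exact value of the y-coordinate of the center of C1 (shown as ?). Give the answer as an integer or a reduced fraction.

1. [C1‖L1]  y_C1² + (34/3)y_C1 = 0  ⇒  y_C1 = -34/3 or 0
2. [C1‖L2]  y_C1² + 10y_C1 = 0  ⇒  y_C1 = -10 or 0

0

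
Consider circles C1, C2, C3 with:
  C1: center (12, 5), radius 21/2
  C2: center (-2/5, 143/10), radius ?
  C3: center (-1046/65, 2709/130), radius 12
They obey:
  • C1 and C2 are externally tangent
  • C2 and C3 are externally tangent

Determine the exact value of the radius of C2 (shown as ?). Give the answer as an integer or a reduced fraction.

5

1. [ext C1·C2]  r_C2² + 21r_C2 − 130 = 0  ⇒  r_C2 = 5 (r>0 drops 1)
2. [ext C2·C3]  r_C2² + 24r_C2 − 145 = 0  ⇒  r_C2 = 5 (r>0 drops 1)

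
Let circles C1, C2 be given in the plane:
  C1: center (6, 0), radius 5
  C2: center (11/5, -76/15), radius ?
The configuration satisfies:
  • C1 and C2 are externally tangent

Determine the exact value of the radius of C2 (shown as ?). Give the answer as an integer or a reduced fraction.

4/3

1. [ext C1·C2]  r_C2² + 10r_C2 − 136/9 = 0  ⇒  r_C2 = 4/3 (r>0 drops 1)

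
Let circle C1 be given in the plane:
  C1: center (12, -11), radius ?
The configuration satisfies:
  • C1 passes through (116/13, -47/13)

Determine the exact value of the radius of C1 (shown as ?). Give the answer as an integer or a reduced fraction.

1. [C1∋P]  r_C1² − 64 = 0  ⇒  r_C1 = 8 (r>0 drops 1)

8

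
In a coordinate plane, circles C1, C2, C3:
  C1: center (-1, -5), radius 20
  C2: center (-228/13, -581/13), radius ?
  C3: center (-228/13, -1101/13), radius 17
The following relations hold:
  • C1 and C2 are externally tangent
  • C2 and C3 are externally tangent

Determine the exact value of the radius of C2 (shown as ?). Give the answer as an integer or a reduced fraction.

23

1. [ext C1·C2]  r_C2² + 40r_C2 − 1449 = 0  ⇒  r_C2 = 23 (r>0 drops 1)
2. [ext C2·C3]  r_C2² + 34r_C2 − 1311 = 0  ⇒  r_C2 = 23 (r>0 drops 1)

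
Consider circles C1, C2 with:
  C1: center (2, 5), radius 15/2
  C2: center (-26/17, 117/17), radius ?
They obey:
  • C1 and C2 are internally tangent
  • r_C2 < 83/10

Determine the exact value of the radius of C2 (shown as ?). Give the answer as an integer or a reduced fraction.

1. [int C1,C2]  r_C2² − 15r_C2 + 161/4 = 0  ⇒  r_C2 = 7/2 or 23/2
2. given r_C2 < 83/10: keep 7/2

7/2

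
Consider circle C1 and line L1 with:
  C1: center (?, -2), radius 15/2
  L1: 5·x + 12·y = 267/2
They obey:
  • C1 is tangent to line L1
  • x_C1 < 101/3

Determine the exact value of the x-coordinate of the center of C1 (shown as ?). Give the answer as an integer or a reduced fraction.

1. [C1‖L1]  x_C1² − 63x_C1 + 612 = 0  ⇒  x_C1 = 12 or 51
2. given x_C1 < 101/3: keep 12

12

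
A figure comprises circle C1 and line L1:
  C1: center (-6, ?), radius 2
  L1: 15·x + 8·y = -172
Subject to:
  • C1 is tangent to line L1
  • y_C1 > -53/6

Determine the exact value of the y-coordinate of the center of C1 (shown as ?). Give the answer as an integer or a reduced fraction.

1. [C1‖L1]  y_C1² + (41/2)y_C1 + 87 = 0  ⇒  y_C1 = -29/2 or -6
2. given y_C1 > -53/6: keep -6

-6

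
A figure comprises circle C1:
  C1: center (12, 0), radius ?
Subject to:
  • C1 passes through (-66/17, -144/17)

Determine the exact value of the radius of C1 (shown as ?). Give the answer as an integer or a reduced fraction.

18

1. [C1∋P]  r_C1² − 324 = 0  ⇒  r_C1 = 18 (r>0 drops 1)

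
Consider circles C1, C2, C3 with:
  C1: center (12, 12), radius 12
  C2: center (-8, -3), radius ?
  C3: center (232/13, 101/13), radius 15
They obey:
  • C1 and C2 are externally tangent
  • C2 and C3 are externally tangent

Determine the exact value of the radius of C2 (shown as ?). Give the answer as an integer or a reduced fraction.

1. [ext C1·C2]  r_C2² + 24r_C2 − 481 = 0  ⇒  r_C2 = 13 (r>0 drops 1)
2. [ext C2·C3]  r_C2² + 30r_C2 − 559 = 0  ⇒  r_C2 = 13 (r>0 drops 1)

13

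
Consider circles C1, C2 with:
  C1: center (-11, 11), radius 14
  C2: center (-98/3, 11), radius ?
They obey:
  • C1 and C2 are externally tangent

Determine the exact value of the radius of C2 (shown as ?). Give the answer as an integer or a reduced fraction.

23/3

1. [ext C1·C2]  r_C2² + 28r_C2 − 2461/9 = 0  ⇒  r_C2 = 23/3 (r>0 drops 1)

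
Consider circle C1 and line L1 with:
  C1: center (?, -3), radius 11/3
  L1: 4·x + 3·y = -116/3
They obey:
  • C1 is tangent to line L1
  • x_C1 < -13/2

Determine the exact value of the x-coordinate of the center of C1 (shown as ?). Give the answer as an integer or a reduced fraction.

-12

1. [C1‖L1]  x_C1² + (89/6)x_C1 + 34 = 0  ⇒  x_C1 = -12 or -17/6
2. given x_C1 < -13/2: keep -12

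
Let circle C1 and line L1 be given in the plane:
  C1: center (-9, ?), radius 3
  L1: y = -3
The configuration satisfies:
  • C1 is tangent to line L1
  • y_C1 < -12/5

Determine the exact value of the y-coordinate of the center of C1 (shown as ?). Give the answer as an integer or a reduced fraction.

1. [C1‖L1]  y_C1² + 6y_C1 = 0  ⇒  y_C1 = -6 or 0
2. given y_C1 < -12/5: keep -6

-6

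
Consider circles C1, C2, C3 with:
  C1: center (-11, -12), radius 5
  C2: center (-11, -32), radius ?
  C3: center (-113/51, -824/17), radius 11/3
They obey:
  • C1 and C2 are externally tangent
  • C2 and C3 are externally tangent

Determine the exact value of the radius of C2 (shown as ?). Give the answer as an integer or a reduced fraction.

15

1. [ext C1·C2]  r_C2² + 10r_C2 − 375 = 0  ⇒  r_C2 = 15 (r>0 drops 1)
2. [ext C2·C3]  r_C2² + (22/3)r_C2 − 335 = 0  ⇒  r_C2 = 15 (r>0 drops 1)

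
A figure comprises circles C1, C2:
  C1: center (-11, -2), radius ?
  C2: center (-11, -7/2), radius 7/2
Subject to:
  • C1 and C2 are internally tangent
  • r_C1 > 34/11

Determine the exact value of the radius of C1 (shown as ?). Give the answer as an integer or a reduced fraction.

1. [int C1,C2]  r_C1² − 7r_C1 + 10 = 0  ⇒  r_C1 = 2 or 5
2. given r_C1 > 34/11: keep 5

5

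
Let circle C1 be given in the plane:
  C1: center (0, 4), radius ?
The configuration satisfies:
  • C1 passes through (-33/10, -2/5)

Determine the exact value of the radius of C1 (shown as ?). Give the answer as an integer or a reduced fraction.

1. [C1∋P]  r_C1² − 121/4 = 0  ⇒  r_C1 = 11/2 (r>0 drops 1)

11/2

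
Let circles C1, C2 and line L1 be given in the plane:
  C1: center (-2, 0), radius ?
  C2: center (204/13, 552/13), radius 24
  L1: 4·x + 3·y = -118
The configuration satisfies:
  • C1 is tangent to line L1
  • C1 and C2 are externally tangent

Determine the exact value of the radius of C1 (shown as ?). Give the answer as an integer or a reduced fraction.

1. [C1‖L1]  r_C1² − 484 = 0  ⇒  r_C1 = 22 (r>0 drops 1)
2. [ext C1·C2]  r_C1² + 48r_C1 − 1540 = 0  ⇒  r_C1 = 22 (r>0 drops 1)

22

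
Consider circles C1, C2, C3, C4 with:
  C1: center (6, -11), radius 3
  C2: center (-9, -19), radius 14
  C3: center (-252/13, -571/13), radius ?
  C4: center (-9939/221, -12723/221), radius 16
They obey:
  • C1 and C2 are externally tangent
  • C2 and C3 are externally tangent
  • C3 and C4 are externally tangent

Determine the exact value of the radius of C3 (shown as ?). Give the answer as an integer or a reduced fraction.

1. [ext C2·C3]  r_C3² + 28r_C3 − 533 = 0  ⇒  r_C3 = 13 (r>0 drops 1)
2. [ext C3·C4]  r_C3² + 32r_C3 − 585 = 0  ⇒  r_C3 = 13 (r>0 drops 1)

13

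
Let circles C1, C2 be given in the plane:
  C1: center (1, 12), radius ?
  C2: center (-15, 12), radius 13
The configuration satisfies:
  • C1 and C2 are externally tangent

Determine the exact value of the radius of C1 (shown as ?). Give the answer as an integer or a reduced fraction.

1. [ext C1·C2]  r_C1² + 26r_C1 − 87 = 0  ⇒  r_C1 = 3 (r>0 drops 1)

3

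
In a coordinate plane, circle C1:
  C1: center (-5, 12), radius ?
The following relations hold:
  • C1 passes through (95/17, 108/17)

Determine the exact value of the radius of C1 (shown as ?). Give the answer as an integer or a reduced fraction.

12

1. [C1∋P]  r_C1² − 144 = 0  ⇒  r_C1 = 12 (r>0 drops 1)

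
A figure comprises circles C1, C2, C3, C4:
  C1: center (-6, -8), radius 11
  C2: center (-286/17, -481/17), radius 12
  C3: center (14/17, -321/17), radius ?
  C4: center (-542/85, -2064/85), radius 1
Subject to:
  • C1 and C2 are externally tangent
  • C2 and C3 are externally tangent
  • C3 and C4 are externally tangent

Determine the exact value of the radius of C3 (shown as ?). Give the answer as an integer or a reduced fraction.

8

1. [ext C2·C3]  r_C3² + 24r_C3 − 256 = 0  ⇒  r_C3 = 8 (r>0 drops 1)
2. [ext C3·C4]  r_C3² + 2r_C3 − 80 = 0  ⇒  r_C3 = 8 (r>0 drops 1)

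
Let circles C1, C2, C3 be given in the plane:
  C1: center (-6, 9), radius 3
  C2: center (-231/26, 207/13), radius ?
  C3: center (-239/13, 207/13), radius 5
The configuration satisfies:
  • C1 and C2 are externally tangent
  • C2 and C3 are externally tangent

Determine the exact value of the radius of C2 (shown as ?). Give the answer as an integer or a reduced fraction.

1. [ext C1·C2]  r_C2² + 6r_C2 − 189/4 = 0  ⇒  r_C2 = 9/2 (r>0 drops 1)
2. [ext C2·C3]  r_C2² + 10r_C2 − 261/4 = 0  ⇒  r_C2 = 9/2 (r>0 drops 1)

9/2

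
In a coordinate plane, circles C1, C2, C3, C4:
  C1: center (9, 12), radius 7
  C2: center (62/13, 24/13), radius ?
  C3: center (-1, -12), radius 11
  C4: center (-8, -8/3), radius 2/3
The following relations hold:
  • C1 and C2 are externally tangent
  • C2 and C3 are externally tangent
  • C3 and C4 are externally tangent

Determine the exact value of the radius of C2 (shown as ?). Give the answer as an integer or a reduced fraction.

1. [ext C1·C2]  r_C2² + 14r_C2 − 72 = 0  ⇒  r_C2 = 4 (r>0 drops 1)
2. [ext C2·C3]  r_C2² + 22r_C2 − 104 = 0  ⇒  r_C2 = 4 (r>0 drops 1)

4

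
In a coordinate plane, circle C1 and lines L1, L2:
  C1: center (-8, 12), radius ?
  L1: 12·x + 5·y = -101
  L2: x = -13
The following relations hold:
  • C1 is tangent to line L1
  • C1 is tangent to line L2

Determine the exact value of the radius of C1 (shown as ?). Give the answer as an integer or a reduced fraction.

1. [C1‖L1]  r_C1² − 25 = 0  ⇒  r_C1 = 5 (r>0 drops 1)
2. [C1‖L2]  r_C1² − 25 = 0  ⇒  r_C1 = 5 (r>0 drops 1)

5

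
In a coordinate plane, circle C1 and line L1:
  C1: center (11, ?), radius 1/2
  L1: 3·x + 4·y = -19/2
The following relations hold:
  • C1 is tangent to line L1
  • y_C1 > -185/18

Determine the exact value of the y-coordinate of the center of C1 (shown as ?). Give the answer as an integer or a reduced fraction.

1. [C1‖L1]  y_C1² + (85/4)y_C1 + 225/2 = 0  ⇒  y_C1 = -45/4 or -10
2. given y_C1 > -185/18: keep -10

-10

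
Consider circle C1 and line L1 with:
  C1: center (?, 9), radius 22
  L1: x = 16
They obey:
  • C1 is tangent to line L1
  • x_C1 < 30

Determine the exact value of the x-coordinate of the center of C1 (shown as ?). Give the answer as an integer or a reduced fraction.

-6

1. [C1‖L1]  x_C1² − 32x_C1 − 228 = 0  ⇒  x_C1 = -6 or 38
2. given x_C1 < 30: keep -6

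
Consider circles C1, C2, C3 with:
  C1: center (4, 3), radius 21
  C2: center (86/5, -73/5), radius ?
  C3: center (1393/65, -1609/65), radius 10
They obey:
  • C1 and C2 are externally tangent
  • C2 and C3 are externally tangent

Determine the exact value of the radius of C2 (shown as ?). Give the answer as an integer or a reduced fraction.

1. [ext C1·C2]  r_C2² + 42r_C2 − 43 = 0  ⇒  r_C2 = 1 (r>0 drops 1)
2. [ext C2·C3]  r_C2² + 20r_C2 − 21 = 0  ⇒  r_C2 = 1 (r>0 drops 1)

1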